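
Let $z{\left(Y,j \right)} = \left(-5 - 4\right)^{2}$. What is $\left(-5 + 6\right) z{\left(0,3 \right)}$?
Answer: $81$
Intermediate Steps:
$z{\left(Y,j \right)} = 81$ ($z{\left(Y,j \right)} = \left(-9\right)^{2} = 81$)
$\left(-5 + 6\right) z{\left(0,3 \right)} = \left(-5 + 6\right) 81 = 1 \cdot 81 = 81$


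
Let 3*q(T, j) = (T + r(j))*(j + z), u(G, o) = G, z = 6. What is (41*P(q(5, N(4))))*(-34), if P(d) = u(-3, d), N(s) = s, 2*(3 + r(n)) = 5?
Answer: 4182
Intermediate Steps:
r(n) = -½ (r(n) = -3 + (½)*5 = -3 + 5/2 = -½)
q(T, j) = (6 + j)*(-½ + T)/3 (q(T, j) = ((T - ½)*(j + 6))/3 = ((-½ + T)*(6 + j))/3 = ((6 + j)*(-½ + T))/3 = (6 + j)*(-½ + T)/3)
P(d) = -3
(41*P(q(5, N(4))))*(-34) = (41*(-3))*(-34) = -123*(-34) = 4182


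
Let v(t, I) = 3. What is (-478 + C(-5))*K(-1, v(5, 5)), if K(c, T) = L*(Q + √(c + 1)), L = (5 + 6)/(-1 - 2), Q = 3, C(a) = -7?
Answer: 5335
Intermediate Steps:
L = -11/3 (L = 11/(-3) = 11*(-⅓) = -11/3 ≈ -3.6667)
K(c, T) = -11 - 11*√(1 + c)/3 (K(c, T) = -11*(3 + √(c + 1))/3 = -11*(3 + √(1 + c))/3 = -11 - 11*√(1 + c)/3)
(-478 + C(-5))*K(-1, v(5, 5)) = (-478 - 7)*(-11 - 11*√(1 - 1)/3) = -485*(-11 - 11*√0/3) = -485*(-11 - 11/3*0) = -485*(-11 + 0) = -485*(-11) = 5335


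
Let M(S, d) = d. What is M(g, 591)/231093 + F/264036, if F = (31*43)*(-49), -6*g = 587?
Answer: -1659806245/6779652372 ≈ -0.24482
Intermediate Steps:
g = -587/6 (g = -1/6*587 = -587/6 ≈ -97.833)
F = -65317 (F = 1333*(-49) = -65317)
M(g, 591)/231093 + F/264036 = 591/231093 - 65317/264036 = 591*(1/231093) - 65317*1/264036 = 197/77031 - 65317/264036 = -1659806245/6779652372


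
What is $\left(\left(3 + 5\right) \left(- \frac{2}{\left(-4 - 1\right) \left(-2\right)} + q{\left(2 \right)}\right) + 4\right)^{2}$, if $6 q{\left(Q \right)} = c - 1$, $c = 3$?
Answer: $\frac{5776}{225} \approx 25.671$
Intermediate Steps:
$q{\left(Q \right)} = \frac{1}{3}$ ($q{\left(Q \right)} = \frac{3 - 1}{6} = \frac{1}{6} \cdot 2 = \frac{1}{3}$)
$\left(\left(3 + 5\right) \left(- \frac{2}{\left(-4 - 1\right) \left(-2\right)} + q{\left(2 \right)}\right) + 4\right)^{2} = \left(\left(3 + 5\right) \left(- \frac{2}{\left(-4 - 1\right) \left(-2\right)} + \frac{1}{3}\right) + 4\right)^{2} = \left(8 \left(- \frac{2}{\left(-5\right) \left(-2\right)} + \frac{1}{3}\right) + 4\right)^{2} = \left(8 \left(- \frac{2}{10} + \frac{1}{3}\right) + 4\right)^{2} = \left(8 \left(\left(-2\right) \frac{1}{10} + \frac{1}{3}\right) + 4\right)^{2} = \left(8 \left(- \frac{1}{5} + \frac{1}{3}\right) + 4\right)^{2} = \left(8 \cdot \frac{2}{15} + 4\right)^{2} = \left(\frac{16}{15} + 4\right)^{2} = \left(\frac{76}{15}\right)^{2} = \frac{5776}{225}$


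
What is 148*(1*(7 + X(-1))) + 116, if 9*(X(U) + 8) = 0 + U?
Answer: -436/9 ≈ -48.444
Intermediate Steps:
X(U) = -8 + U/9 (X(U) = -8 + (0 + U)/9 = -8 + U/9)
148*(1*(7 + X(-1))) + 116 = 148*(1*(7 + (-8 + (1/9)*(-1)))) + 116 = 148*(1*(7 + (-8 - 1/9))) + 116 = 148*(1*(7 - 73/9)) + 116 = 148*(1*(-10/9)) + 116 = 148*(-10/9) + 116 = -1480/9 + 116 = -436/9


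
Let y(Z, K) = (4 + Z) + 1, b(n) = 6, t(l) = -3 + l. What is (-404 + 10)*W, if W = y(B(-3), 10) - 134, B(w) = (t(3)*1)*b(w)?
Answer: 50826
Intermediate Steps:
B(w) = 0 (B(w) = ((-3 + 3)*1)*6 = (0*1)*6 = 0*6 = 0)
y(Z, K) = 5 + Z
W = -129 (W = (5 + 0) - 134 = 5 - 134 = -129)
(-404 + 10)*W = (-404 + 10)*(-129) = -394*(-129) = 50826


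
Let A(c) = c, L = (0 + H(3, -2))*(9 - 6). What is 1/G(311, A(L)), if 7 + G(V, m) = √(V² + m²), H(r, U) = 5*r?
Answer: 7/98697 + √98746/98697 ≈ 0.0032548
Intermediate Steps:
L = 45 (L = (0 + 5*3)*(9 - 6) = (0 + 15)*3 = 15*3 = 45)
G(V, m) = -7 + √(V² + m²)
1/G(311, A(L)) = 1/(-7 + √(311² + 45²)) = 1/(-7 + √(96721 + 2025)) = 1/(-7 + √98746)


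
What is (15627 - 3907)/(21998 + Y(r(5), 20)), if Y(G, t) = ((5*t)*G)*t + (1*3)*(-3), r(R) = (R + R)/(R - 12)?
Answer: 82040/133923 ≈ 0.61259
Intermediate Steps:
r(R) = 2*R/(-12 + R) (r(R) = (2*R)/(-12 + R) = 2*R/(-12 + R))
Y(G, t) = -9 + 5*G*t² (Y(G, t) = (5*G*t)*t + 3*(-3) = 5*G*t² - 9 = -9 + 5*G*t²)
(15627 - 3907)/(21998 + Y(r(5), 20)) = (15627 - 3907)/(21998 + (-9 + 5*(2*5/(-12 + 5))*20²)) = 11720/(21998 + (-9 + 5*(2*5/(-7))*400)) = 11720/(21998 + (-9 + 5*(2*5*(-⅐))*400)) = 11720/(21998 + (-9 + 5*(-10/7)*400)) = 11720/(21998 + (-9 - 20000/7)) = 11720/(21998 - 20063/7) = 11720/(133923/7) = 11720*(7/133923) = 82040/133923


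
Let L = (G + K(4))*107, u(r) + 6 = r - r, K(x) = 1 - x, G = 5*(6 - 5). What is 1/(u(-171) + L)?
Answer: 1/208 ≈ 0.0048077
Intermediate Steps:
G = 5 (G = 5*1 = 5)
u(r) = -6 (u(r) = -6 + (r - r) = -6 + 0 = -6)
L = 214 (L = (5 + (1 - 1*4))*107 = (5 + (1 - 4))*107 = (5 - 3)*107 = 2*107 = 214)
1/(u(-171) + L) = 1/(-6 + 214) = 1/208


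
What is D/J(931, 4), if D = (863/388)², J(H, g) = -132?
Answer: -744769/19871808 ≈ -0.037479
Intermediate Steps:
D = 744769/150544 (D = (863*(1/388))² = (863/388)² = 744769/150544 ≈ 4.9472)
D/J(931, 4) = (744769/150544)/(-132) = (744769/150544)*(-1/132) = -744769/19871808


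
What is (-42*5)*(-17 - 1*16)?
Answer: 6930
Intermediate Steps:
(-42*5)*(-17 - 1*16) = -210*(-17 - 16) = -210*(-33) = 6930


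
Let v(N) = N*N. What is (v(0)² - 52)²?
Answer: 2704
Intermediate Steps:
v(N) = N²
(v(0)² - 52)² = ((0²)² - 52)² = (0² - 52)² = (0 - 52)² = (-52)² = 2704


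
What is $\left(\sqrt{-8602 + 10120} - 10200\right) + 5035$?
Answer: $-5165 + \sqrt{1518} \approx -5126.0$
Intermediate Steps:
$\left(\sqrt{-8602 + 10120} - 10200\right) + 5035 = \left(\sqrt{1518} - 10200\right) + 5035 = \left(-10200 + \sqrt{1518}\right) + 5035 = -5165 + \sqrt{1518}$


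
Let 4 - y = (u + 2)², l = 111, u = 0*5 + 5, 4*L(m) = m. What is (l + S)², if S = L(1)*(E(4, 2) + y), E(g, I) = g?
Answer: 162409/16 ≈ 10151.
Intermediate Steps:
L(m) = m/4
u = 5 (u = 0 + 5 = 5)
y = -45 (y = 4 - (5 + 2)² = 4 - 1*7² = 4 - 1*49 = 4 - 49 = -45)
S = -41/4 (S = ((¼)*1)*(4 - 45) = (¼)*(-41) = -41/4 ≈ -10.250)
(l + S)² = (111 - 41/4)² = (403/4)² = 162409/16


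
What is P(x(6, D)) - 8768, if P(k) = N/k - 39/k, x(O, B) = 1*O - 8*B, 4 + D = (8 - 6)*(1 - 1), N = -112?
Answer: -333335/38 ≈ -8772.0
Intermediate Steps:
D = -4 (D = -4 + (8 - 6)*(1 - 1) = -4 + 2*0 = -4 + 0 = -4)
x(O, B) = O - 8*B
P(k) = -151/k (P(k) = -112/k - 39/k = -151/k)
P(x(6, D)) - 8768 = -151/(6 - 8*(-4)) - 8768 = -151/(6 + 32) - 8768 = -151/38 - 8768 = -333335/38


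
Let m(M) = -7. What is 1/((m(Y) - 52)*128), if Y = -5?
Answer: -1/7552 ≈ -0.00013242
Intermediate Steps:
1/((m(Y) - 52)*128) = 1/((-7 - 52)*128) = 1/(-59*128) = 1/(-7552) = -1/7552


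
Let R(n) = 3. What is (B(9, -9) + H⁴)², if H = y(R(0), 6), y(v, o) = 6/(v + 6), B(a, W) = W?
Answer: 508369/6561 ≈ 77.483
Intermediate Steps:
y(v, o) = 6/(6 + v)
H = ⅔ (H = 6/(6 + 3) = 6/9 = 6*(⅑) = ⅔ ≈ 0.66667)
(B(9, -9) + H⁴)² = (-9 + (⅔)⁴)² = (-9 + 16/81)² = (-713/81)² = 508369/6561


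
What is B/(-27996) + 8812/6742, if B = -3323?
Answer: 134552209/94374516 ≈ 1.4257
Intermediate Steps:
B/(-27996) + 8812/6742 = -3323/(-27996) + 8812/6742 = -3323*(-1/27996) + 8812*(1/6742) = 3323/27996 + 4406/3371 = 134552209/94374516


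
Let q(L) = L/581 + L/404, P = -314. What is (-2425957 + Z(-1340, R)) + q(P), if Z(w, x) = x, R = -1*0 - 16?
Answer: -284717197871/117362 ≈ -2.4260e+6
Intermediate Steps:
R = -16 (R = 0 - 16 = -16)
q(L) = 985*L/234724 (q(L) = L*(1/581) + L*(1/404) = L/581 + L/404 = 985*L/234724)
(-2425957 + Z(-1340, R)) + q(P) = (-2425957 - 16) + (985/234724)*(-314) = -2425973 - 154645/117362 = -284717197871/117362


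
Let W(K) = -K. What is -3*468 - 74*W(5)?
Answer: -1034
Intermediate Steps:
-3*468 - 74*W(5) = -3*468 - (-74)*5 = -1404 - 74*(-5) = -1404 + 370 = -1034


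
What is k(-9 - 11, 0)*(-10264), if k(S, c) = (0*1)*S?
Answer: 0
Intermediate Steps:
k(S, c) = 0 (k(S, c) = 0*S = 0)
k(-9 - 11, 0)*(-10264) = 0*(-10264) = 0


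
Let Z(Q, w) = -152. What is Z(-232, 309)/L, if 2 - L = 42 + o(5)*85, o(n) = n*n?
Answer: 152/2165 ≈ 0.070208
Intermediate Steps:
o(n) = n**2
L = -2165 (L = 2 - (42 + 5**2*85) = 2 - (42 + 25*85) = 2 - (42 + 2125) = 2 - 1*2167 = 2 - 2167 = -2165)
Z(-232, 309)/L = -152/(-2165) = -152*(-1/2165) = 152/2165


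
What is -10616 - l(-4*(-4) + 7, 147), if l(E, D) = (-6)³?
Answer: -10400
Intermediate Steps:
l(E, D) = -216
-10616 - l(-4*(-4) + 7, 147) = -10616 - 1*(-216) = -10616 + 216 = -10400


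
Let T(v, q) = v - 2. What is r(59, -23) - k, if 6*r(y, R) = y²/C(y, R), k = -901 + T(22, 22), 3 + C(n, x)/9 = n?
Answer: 2667625/3024 ≈ 882.15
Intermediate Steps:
C(n, x) = -27 + 9*n
T(v, q) = -2 + v
k = -881 (k = -901 + (-2 + 22) = -901 + 20 = -881)
r(y, R) = y²/(6*(-27 + 9*y)) (r(y, R) = (y²/(-27 + 9*y))/6 = y²/(6*(-27 + 9*y)))
r(59, -23) - k = (1/54)*59²/(-3 + 59) - 1*(-881) = (1/54)*3481/56 + 881 = (1/54)*3481*(1/56) + 881 = 3481/3024 + 881 = 2667625/3024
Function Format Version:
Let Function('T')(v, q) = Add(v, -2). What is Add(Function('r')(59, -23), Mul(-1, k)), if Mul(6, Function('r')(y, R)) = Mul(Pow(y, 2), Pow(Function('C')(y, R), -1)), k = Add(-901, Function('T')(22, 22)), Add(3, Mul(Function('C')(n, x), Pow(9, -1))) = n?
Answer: Rational(2667625, 3024) ≈ 882.15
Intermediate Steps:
Function('C')(n, x) = Add(-27, Mul(9, n))
Function('T')(v, q) = Add(-2, v)
k = -881 (k = Add(-901, Add(-2, 22)) = Add(-901, 20) = -881)
Function('r')(y, R) = Mul(Rational(1, 6), Pow(y, 2), Pow(Add(-27, Mul(9, y)), -1)) (Function('r')(y, R) = Mul(Rational(1, 6), Mul(Pow(y, 2), Pow(Add(-27, Mul(9, y)), -1))) = Mul(Rational(1, 6), Pow(y, 2), Pow(Add(-27, Mul(9, y)), -1)))
Add(Function('r')(59, -23), Mul(-1, k)) = Add(Mul(Rational(1, 54), Pow(59, 2), Pow(Add(-3, 59), -1)), Mul(-1, -881)) = Add(Mul(Rational(1, 54), 3481, Pow(56, -1)), 881) = Add(Mul(Rational(1, 54), 3481, Rational(1, 56)), 881) = Add(Rational(3481, 3024), 881) = Rational(2667625, 3024)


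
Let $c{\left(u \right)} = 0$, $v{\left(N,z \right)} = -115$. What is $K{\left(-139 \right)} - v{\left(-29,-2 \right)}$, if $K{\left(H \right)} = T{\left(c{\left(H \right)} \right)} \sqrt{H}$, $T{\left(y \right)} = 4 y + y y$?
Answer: $115$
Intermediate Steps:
$T{\left(y \right)} = y^{2} + 4 y$ ($T{\left(y \right)} = 4 y + y^{2} = y^{2} + 4 y$)
$K{\left(H \right)} = 0$ ($K{\left(H \right)} = 0 \left(4 + 0\right) \sqrt{H} = 0 \cdot 4 \sqrt{H} = 0 \sqrt{H} = 0$)
$K{\left(-139 \right)} - v{\left(-29,-2 \right)} = 0 - -115 = 0 + 115 = 115$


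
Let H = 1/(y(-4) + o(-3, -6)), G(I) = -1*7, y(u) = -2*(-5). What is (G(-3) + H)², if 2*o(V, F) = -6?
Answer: 2304/49 ≈ 47.020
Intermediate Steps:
o(V, F) = -3 (o(V, F) = (½)*(-6) = -3)
y(u) = 10
G(I) = -7
H = ⅐ (H = 1/(10 - 3) = 1/7 = ⅐ ≈ 0.14286)
(G(-3) + H)² = (-7 + ⅐)² = (-48/7)² = 2304/49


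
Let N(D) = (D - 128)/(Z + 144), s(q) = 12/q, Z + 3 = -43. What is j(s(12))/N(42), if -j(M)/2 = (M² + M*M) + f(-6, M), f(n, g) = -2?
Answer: 0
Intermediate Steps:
Z = -46 (Z = -3 - 43 = -46)
j(M) = 4 - 4*M² (j(M) = -2*((M² + M*M) - 2) = -2*((M² + M²) - 2) = -2*(2*M² - 2) = -2*(-2 + 2*M²) = 4 - 4*M²)
N(D) = -64/49 + D/98 (N(D) = (D - 128)/(-46 + 144) = (-128 + D)/98 = (-128 + D)*(1/98) = -64/49 + D/98)
j(s(12))/N(42) = (4 - 4*1²)/(-64/49 + (1/98)*42) = (4 - 4*1²)/(-64/49 + 3/7) = (4 - 4*1²)/(-43/49) = (4 - 4*1)*(-49/43) = (4 - 4)*(-49/43) = 0*(-49/43) = 0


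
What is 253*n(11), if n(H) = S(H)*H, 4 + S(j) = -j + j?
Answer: -11132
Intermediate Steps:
S(j) = -4 (S(j) = -4 + (-j + j) = -4 + 0 = -4)
n(H) = -4*H
253*n(11) = 253*(-4*11) = 253*(-44) = -11132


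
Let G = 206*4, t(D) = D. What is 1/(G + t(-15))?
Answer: 1/809 ≈ 0.0012361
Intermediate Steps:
G = 824
1/(G + t(-15)) = 1/(824 - 15) = 1/809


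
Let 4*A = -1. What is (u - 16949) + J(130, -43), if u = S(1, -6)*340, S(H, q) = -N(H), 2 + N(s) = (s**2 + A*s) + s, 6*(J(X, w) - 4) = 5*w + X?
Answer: -101245/6 ≈ -16874.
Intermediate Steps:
A = -1/4 (A = (1/4)*(-1) = -1/4 ≈ -0.25000)
J(X, w) = 4 + X/6 + 5*w/6 (J(X, w) = 4 + (5*w + X)/6 = 4 + (X + 5*w)/6 = 4 + (X/6 + 5*w/6) = 4 + X/6 + 5*w/6)
N(s) = -2 + s**2 + 3*s/4 (N(s) = -2 + ((s**2 - s/4) + s) = -2 + (s**2 + 3*s/4) = -2 + s**2 + 3*s/4)
S(H, q) = 2 - H**2 - 3*H/4 (S(H, q) = -(-2 + H**2 + 3*H/4) = 2 - H**2 - 3*H/4)
u = 85 (u = (2 - 1*1**2 - 3/4*1)*340 = (2 - 1*1 - 3/4)*340 = (2 - 1 - 3/4)*340 = (1/4)*340 = 85)
(u - 16949) + J(130, -43) = (85 - 16949) + (4 + (1/6)*130 + (5/6)*(-43)) = -16864 + (4 + 65/3 - 215/6) = -16864 - 61/6 = -101245/6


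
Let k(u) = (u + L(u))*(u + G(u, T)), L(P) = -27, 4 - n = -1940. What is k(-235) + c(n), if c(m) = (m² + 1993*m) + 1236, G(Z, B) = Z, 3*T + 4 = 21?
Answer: 7777904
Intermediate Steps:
T = 17/3 (T = -4/3 + (⅓)*21 = -4/3 + 7 = 17/3 ≈ 5.6667)
n = 1944 (n = 4 - 1*(-1940) = 4 + 1940 = 1944)
c(m) = 1236 + m² + 1993*m
k(u) = 2*u*(-27 + u) (k(u) = (u - 27)*(u + u) = (-27 + u)*(2*u) = 2*u*(-27 + u))
k(-235) + c(n) = 2*(-235)*(-27 - 235) + (1236 + 1944² + 1993*1944) = 2*(-235)*(-262) + (1236 + 3779136 + 3874392) = 123140 + 7654764 = 7777904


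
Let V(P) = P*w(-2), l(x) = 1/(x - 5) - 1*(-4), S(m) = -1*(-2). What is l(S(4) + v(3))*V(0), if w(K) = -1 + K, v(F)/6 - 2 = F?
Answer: 0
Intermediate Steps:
S(m) = 2
v(F) = 12 + 6*F
l(x) = 4 + 1/(-5 + x) (l(x) = 1/(-5 + x) + 4 = 4 + 1/(-5 + x))
V(P) = -3*P (V(P) = P*(-1 - 2) = P*(-3) = -3*P)
l(S(4) + v(3))*V(0) = ((-19 + 4*(2 + (12 + 6*3)))/(-5 + (2 + (12 + 6*3))))*(-3*0) = ((-19 + 4*(2 + (12 + 18)))/(-5 + (2 + (12 + 18))))*0 = ((-19 + 4*(2 + 30))/(-5 + (2 + 30)))*0 = ((-19 + 4*32)/(-5 + 32))*0 = ((-19 + 128)/27)*0 = ((1/27)*109)*0 = (109/27)*0 = 0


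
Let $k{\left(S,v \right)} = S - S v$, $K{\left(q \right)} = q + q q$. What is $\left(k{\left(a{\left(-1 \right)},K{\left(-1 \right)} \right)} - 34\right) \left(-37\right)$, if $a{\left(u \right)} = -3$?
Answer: $1369$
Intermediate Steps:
$K{\left(q \right)} = q + q^{2}$
$k{\left(S,v \right)} = S - S v$
$\left(k{\left(a{\left(-1 \right)},K{\left(-1 \right)} \right)} - 34\right) \left(-37\right) = \left(- 3 \left(1 - - (1 - 1)\right) - 34\right) \left(-37\right) = \left(- 3 \left(1 - \left(-1\right) 0\right) - 34\right) \left(-37\right) = \left(- 3 \left(1 - 0\right) - 34\right) \left(-37\right) = \left(- 3 \left(1 + 0\right) - 34\right) \left(-37\right) = \left(\left(-3\right) 1 - 34\right) \left(-37\right) = \left(-3 - 34\right) \left(-37\right) = \left(-37\right) \left(-37\right) = 1369$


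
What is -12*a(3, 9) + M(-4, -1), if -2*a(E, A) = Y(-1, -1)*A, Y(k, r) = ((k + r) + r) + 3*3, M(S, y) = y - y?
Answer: 324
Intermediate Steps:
M(S, y) = 0
Y(k, r) = 9 + k + 2*r (Y(k, r) = (k + 2*r) + 9 = 9 + k + 2*r)
a(E, A) = -3*A (a(E, A) = -(9 - 1 + 2*(-1))*A/2 = -(9 - 1 - 2)*A/2 = -3*A)
-12*a(3, 9) + M(-4, -1) = -(-36)*9 + 0 = -12*(-27) + 0 = 324 + 0 = 324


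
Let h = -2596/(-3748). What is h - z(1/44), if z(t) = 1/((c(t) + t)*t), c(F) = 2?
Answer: -1756271/83393 ≈ -21.060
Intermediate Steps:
h = 649/937 (h = -2596*(-1/3748) = 649/937 ≈ 0.69264)
z(t) = 1/(t*(2 + t)) (z(t) = 1/((2 + t)*t) = 1/(t*(2 + t)))
h - z(1/44) = 649/937 - 1/((1/44)*(2 + 1/44)) = 649/937 - 1/(1/44*(2 + 1/44)) = 649/937 - 44/89/44 = 649/937 - 44*44/89 = 649/937 - 1*1936/89 = 649/937 - 1936/89 = -1756271/83393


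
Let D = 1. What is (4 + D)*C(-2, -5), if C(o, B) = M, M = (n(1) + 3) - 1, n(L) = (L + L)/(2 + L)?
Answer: 40/3 ≈ 13.333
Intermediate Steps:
n(L) = 2*L/(2 + L) (n(L) = (2*L)/(2 + L) = 2*L/(2 + L))
M = 8/3 (M = (2*1/(2 + 1) + 3) - 1 = (2*1/3 + 3) - 1 = (2*1*(⅓) + 3) - 1 = (⅔ + 3) - 1 = 11/3 - 1 = 8/3 ≈ 2.6667)
C(o, B) = 8/3
(4 + D)*C(-2, -5) = (4 + 1)*(8/3) = 5*(8/3) = 40/3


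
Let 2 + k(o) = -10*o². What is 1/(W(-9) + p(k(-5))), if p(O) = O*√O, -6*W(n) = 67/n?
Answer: 3618/46664775817 + 4408992*I*√7/46664775817 ≈ 7.7532e-8 + 0.00024998*I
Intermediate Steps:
k(o) = -2 - 10*o²
W(n) = -67/(6*n)
p(O) = O^(3/2)
1/(W(-9) + p(k(-5))) = 1/(-67/6/(-9) + (-2 - 10*(-5)²)^(3/2)) = 1/(-67/6*(-⅑) + (-2 - 10*25)^(3/2)) = 1/(67/54 + (-2 - 250)^(3/2)) = 1/(67/54 + (-252)^(3/2)) = 1/(67/54 - 1512*I*√7)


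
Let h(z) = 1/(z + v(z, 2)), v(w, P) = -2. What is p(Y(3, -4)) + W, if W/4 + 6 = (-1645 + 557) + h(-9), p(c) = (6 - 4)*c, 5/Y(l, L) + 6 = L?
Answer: -48151/11 ≈ -4377.4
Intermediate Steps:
Y(l, L) = 5/(-6 + L)
h(z) = 1/(-2 + z) (h(z) = 1/(z - 2) = 1/(-2 + z))
p(c) = 2*c
W = -48140/11 (W = -24 + 4*((-1645 + 557) + 1/(-2 - 9)) = -24 + 4*(-1088 + 1/(-11)) = -24 + 4*(-1088 - 1/11) = -24 + 4*(-11969/11) = -24 - 47876/11 = -48140/11 ≈ -4376.4)
p(Y(3, -4)) + W = 2*(5/(-6 - 4)) - 48140/11 = 2*(5/(-10)) - 48140/11 = 2*(5*(-⅒)) - 48140/11 = 2*(-½) - 48140/11 = -1 - 48140/11 = -48151/11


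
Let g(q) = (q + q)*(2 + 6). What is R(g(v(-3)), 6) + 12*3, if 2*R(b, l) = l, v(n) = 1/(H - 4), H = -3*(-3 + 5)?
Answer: 39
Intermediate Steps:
H = -6 (H = -3*2 = -6)
v(n) = -⅒ (v(n) = 1/(-6 - 4) = 1/(-10) = -⅒)
g(q) = 16*q (g(q) = (2*q)*8 = 16*q)
R(b, l) = l/2
R(g(v(-3)), 6) + 12*3 = (½)*6 + 12*3 = 3 + 36 = 39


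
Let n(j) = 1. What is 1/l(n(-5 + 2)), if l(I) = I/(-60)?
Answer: -60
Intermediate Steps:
l(I) = -I/60 (l(I) = I*(-1/60) = -I/60)
1/l(n(-5 + 2)) = 1/(-1/60*1) = 1/(-1/60) = -60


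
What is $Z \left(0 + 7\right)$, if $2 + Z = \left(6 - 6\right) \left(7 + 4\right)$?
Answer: $-14$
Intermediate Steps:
$Z = -2$ ($Z = -2 + \left(6 - 6\right) \left(7 + 4\right) = -2 + 0 \cdot 11 = -2 + 0 = -2$)
$Z \left(0 + 7\right) = - 2 \left(0 + 7\right) = \left(-2\right) 7 = -14$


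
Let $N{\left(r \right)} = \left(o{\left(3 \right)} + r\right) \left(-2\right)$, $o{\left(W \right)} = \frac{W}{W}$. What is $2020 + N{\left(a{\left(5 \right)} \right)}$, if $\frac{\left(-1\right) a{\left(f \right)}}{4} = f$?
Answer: $2058$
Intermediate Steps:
$a{\left(f \right)} = - 4 f$
$o{\left(W \right)} = 1$
$N{\left(r \right)} = -2 - 2 r$ ($N{\left(r \right)} = \left(1 + r\right) \left(-2\right) = -2 - 2 r$)
$2020 + N{\left(a{\left(5 \right)} \right)} = 2020 - \left(2 + 2 \left(\left(-4\right) 5\right)\right) = 2020 - -38 = 2020 + \left(-2 + 40\right) = 2020 + 38 = 2058$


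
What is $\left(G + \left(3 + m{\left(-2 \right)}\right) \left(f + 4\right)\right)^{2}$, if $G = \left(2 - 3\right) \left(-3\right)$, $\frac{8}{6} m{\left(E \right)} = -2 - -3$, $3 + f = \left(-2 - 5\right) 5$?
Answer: $\frac{62001}{4} \approx 15500.0$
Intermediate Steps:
$f = -38$ ($f = -3 + \left(-2 - 5\right) 5 = -3 - 35 = -38$)
$m{\left(E \right)} = \frac{3}{4}$ ($m{\left(E \right)} = \frac{3 \left(-2 - -3\right)}{4} = \frac{3 \left(-2 + 3\right)}{4} = \frac{3}{4} \cdot 1 = \frac{3}{4}$)
$G = 3$ ($G = \left(2 - 3\right) \left(-3\right) = \left(-1\right) \left(-3\right) = 3$)
$\left(G + \left(3 + m{\left(-2 \right)}\right) \left(f + 4\right)\right)^{2} = \left(3 + \left(3 + \frac{3}{4}\right) \left(-38 + 4\right)\right)^{2} = \left(3 + \frac{15}{4} \left(-34\right)\right)^{2} = \left(3 - \frac{255}{2}\right)^{2} = \left(- \frac{249}{2}\right)^{2} = \frac{62001}{4}$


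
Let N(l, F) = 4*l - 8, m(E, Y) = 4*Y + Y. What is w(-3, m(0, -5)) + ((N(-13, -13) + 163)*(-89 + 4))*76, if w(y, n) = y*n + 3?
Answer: -665302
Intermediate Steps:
m(E, Y) = 5*Y
N(l, F) = -8 + 4*l
w(y, n) = 3 + n*y (w(y, n) = n*y + 3 = 3 + n*y)
w(-3, m(0, -5)) + ((N(-13, -13) + 163)*(-89 + 4))*76 = (3 + (5*(-5))*(-3)) + (((-8 + 4*(-13)) + 163)*(-89 + 4))*76 = (3 - 25*(-3)) + (((-8 - 52) + 163)*(-85))*76 = (3 + 75) + ((-60 + 163)*(-85))*76 = 78 + (103*(-85))*76 = 78 - 8755*76 = 78 - 665380 = -665302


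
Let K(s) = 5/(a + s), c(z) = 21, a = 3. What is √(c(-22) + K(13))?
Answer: √341/4 ≈ 4.6165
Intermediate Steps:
K(s) = 5/(3 + s)
√(c(-22) + K(13)) = √(21 + 5/(3 + 13)) = √(21 + 5/16) = √(341/16) = √341/4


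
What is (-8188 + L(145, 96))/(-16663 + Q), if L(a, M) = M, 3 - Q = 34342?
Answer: 578/3643 ≈ 0.15866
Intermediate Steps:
Q = -34339 (Q = 3 - 1*34342 = 3 - 34342 = -34339)
(-8188 + L(145, 96))/(-16663 + Q) = (-8188 + 96)/(-16663 - 34339) = -8092/(-51002) = -8092*(-1/51002) = 578/3643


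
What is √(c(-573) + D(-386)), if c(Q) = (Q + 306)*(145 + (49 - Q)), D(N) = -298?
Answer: I*√205087 ≈ 452.87*I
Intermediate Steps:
c(Q) = (194 - Q)*(306 + Q) (c(Q) = (306 + Q)*(194 - Q) = (194 - Q)*(306 + Q))
√(c(-573) + D(-386)) = √((59364 - 1*(-573)² - 112*(-573)) - 298) = √((59364 - 1*328329 + 64176) - 298) = √((59364 - 328329 + 64176) - 298) = √(-204789 - 298) = √(-205087) = I*√205087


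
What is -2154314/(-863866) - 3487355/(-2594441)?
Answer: 4300923991452/1120624684453 ≈ 3.8380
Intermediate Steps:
-2154314/(-863866) - 3487355/(-2594441) = -2154314*(-1/863866) - 3487355*(-1/2594441) = 1077157/431933 + 3487355/2594441 = 4300923991452/1120624684453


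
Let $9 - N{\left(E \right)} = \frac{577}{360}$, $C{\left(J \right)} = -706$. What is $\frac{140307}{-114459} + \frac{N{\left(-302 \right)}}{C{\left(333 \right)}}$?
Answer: $- \frac{11988410479}{9696966480} \approx -1.2363$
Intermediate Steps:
$N{\left(E \right)} = \frac{2663}{360}$ ($N{\left(E \right)} = 9 - \frac{577}{360} = \frac{2663}{360}$)
$\frac{140307}{-114459} + \frac{N{\left(-302 \right)}}{C{\left(333 \right)}} = \frac{140307}{-114459} + \frac{2663}{360 \left(-706\right)} = 140307 \left(- \frac{1}{114459}\right) + \frac{2663}{360} \left(- \frac{1}{706}\right) = - \frac{46769}{38153} - \frac{2663}{254160} = - \frac{11988410479}{9696966480}$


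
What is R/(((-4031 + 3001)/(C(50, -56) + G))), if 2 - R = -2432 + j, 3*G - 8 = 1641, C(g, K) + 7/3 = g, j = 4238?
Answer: 1616384/1545 ≈ 1046.2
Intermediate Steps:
C(g, K) = -7/3 + g
G = 1649/3 (G = 8/3 + (⅓)*1641 = 8/3 + 547 = 1649/3 ≈ 549.67)
R = -1804 (R = 2 - (-2432 + 4238) = 2 - 1*1806 = 2 - 1806 = -1804)
R/(((-4031 + 3001)/(C(50, -56) + G))) = -1804*((-7/3 + 50) + 1649/3)/(-4031 + 3001) = -1804/((-1030/(143/3 + 1649/3))) = -1804/((-1030/1792/3)) = -1804/((-1030*3/1792)) = -1804/(-1545/896) = -1804*(-896/1545) = 1616384/1545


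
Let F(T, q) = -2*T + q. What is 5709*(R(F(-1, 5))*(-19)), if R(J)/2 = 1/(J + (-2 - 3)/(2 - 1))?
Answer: -108471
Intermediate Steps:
F(T, q) = q - 2*T
R(J) = 2/(-5 + J) (R(J) = 2/(J + (-2 - 3)/(2 - 1)) = 2/(J - 5/1) = 2/(J - 5*1) = 2/(J - 5) = 2/(-5 + J))
5709*(R(F(-1, 5))*(-19)) = 5709*((2/(-5 + (5 - 2*(-1))))*(-19)) = 5709*((2/(-5 + (5 + 2)))*(-19)) = 5709*((2/(-5 + 7))*(-19)) = 5709*((2/2)*(-19)) = 5709*((2*(1/2))*(-19)) = 5709*(1*(-19)) = 5709*(-19) = -108471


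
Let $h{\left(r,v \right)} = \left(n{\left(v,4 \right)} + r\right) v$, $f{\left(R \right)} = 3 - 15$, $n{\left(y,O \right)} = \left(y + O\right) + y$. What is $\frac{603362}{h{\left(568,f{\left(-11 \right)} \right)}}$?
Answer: $- \frac{301681}{3288} \approx -91.752$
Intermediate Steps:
$n{\left(y,O \right)} = O + 2 y$ ($n{\left(y,O \right)} = \left(O + y\right) + y = O + 2 y$)
$f{\left(R \right)} = -12$
$h{\left(r,v \right)} = v \left(4 + r + 2 v\right)$ ($h{\left(r,v \right)} = \left(\left(4 + 2 v\right) + r\right) v = \left(4 + r + 2 v\right) v = v \left(4 + r + 2 v\right)$)
$\frac{603362}{h{\left(568,f{\left(-11 \right)} \right)}} = \frac{603362}{\left(-12\right) \left(4 + 568 + 2 \left(-12\right)\right)} = \frac{603362}{\left(-12\right) \left(4 + 568 - 24\right)} = \frac{603362}{\left(-12\right) 548} = \frac{603362}{-6576} = 603362 \left(- \frac{1}{6576}\right) = - \frac{301681}{3288}$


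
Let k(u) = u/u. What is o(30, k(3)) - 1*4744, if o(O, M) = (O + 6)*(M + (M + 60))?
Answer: -2512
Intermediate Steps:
k(u) = 1
o(O, M) = (6 + O)*(60 + 2*M) (o(O, M) = (6 + O)*(M + (60 + M)) = (6 + O)*(60 + 2*M))
o(30, k(3)) - 1*4744 = (360 + 12*1 + 60*30 + 2*1*30) - 1*4744 = (360 + 12 + 1800 + 60) - 4744 = 2232 - 4744 = -2512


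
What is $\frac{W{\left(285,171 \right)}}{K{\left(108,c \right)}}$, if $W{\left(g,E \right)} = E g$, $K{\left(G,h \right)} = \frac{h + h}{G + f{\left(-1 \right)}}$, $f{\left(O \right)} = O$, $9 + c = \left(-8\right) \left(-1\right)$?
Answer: $- \frac{5214645}{2} \approx -2.6073 \cdot 10^{6}$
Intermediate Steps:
$c = -1$ ($c = -9 - -8 = -9 + 8 = -1$)
$K{\left(G,h \right)} = \frac{2 h}{-1 + G}$ ($K{\left(G,h \right)} = \frac{h + h}{G - 1} = \frac{2 h}{-1 + G}$)
$\frac{W{\left(285,171 \right)}}{K{\left(108,c \right)}} = \frac{171 \cdot 285}{2 \left(-1\right) \frac{1}{-1 + 108}} = \frac{48735}{2 \left(-1\right) \frac{1}{107}} = \frac{48735}{- \frac{2}{107}} = 48735 \left(- \frac{107}{2}\right) = - \frac{5214645}{2}$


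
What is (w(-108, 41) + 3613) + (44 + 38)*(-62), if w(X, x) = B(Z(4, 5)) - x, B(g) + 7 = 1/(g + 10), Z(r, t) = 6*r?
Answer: -51645/34 ≈ -1519.0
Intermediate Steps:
B(g) = -7 + 1/(10 + g) (B(g) = -7 + 1/(g + 10) = -7 + 1/(10 + g))
w(X, x) = -237/34 - x (w(X, x) = (-69 - 42*4)/(10 + 6*4) - x = (-69 - 7*24)/(10 + 24) - x = (-69 - 168)/34 - x = (1/34)*(-237) - x = -237/34 - x)
(w(-108, 41) + 3613) + (44 + 38)*(-62) = ((-237/34 - 1*41) + 3613) + (44 + 38)*(-62) = ((-237/34 - 41) + 3613) + 82*(-62) = (-1631/34 + 3613) - 5084 = 121211/34 - 5084 = -51645/34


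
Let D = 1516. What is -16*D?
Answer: -24256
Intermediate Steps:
-16*D = -16*1516 = -24256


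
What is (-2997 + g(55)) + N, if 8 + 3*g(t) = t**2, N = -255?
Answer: -6739/3 ≈ -2246.3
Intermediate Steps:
g(t) = -8/3 + t**2/3
(-2997 + g(55)) + N = (-2997 + (-8/3 + (1/3)*55**2)) - 255 = (-2997 + (-8/3 + (1/3)*3025)) - 255 = (-2997 + (-8/3 + 3025/3)) - 255 = (-2997 + 3017/3) - 255 = -5974/3 - 255 = -6739/3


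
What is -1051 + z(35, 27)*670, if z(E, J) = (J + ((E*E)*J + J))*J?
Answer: 599302559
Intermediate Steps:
z(E, J) = J*(2*J + J*E²) (z(E, J) = (J + (E²*J + J))*J = (J + (J*E² + J))*J = (J + (J + J*E²))*J = (2*J + J*E²)*J = J*(2*J + J*E²))
-1051 + z(35, 27)*670 = -1051 + (27²*(2 + 35²))*670 = -1051 + (729*(2 + 1225))*670 = -1051 + (729*1227)*670 = -1051 + 894483*670 = -1051 + 599303610 = 599302559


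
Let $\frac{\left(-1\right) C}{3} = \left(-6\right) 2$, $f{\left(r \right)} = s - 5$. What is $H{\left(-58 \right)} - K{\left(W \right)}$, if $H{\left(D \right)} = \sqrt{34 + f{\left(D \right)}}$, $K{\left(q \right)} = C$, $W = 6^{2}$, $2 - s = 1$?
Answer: $-36 + \sqrt{30} \approx -30.523$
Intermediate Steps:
$s = 1$ ($s = 2 - 1 = 1$)
$f{\left(r \right)} = -4$ ($f{\left(r \right)} = 1 - 5 = -4$)
$C = 36$ ($C = - 3 \left(\left(-6\right) 2\right) = \left(-3\right) \left(-12\right) = 36$)
$W = 36$
$K{\left(q \right)} = 36$
$H{\left(D \right)} = \sqrt{30}$ ($H{\left(D \right)} = \sqrt{34 - 4} = \sqrt{30}$)
$H{\left(-58 \right)} - K{\left(W \right)} = \sqrt{30} - 36 = -36 + \sqrt{30}$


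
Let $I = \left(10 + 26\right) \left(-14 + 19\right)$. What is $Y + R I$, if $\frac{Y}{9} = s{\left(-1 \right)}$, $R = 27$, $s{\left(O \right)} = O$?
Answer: $4851$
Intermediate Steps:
$I = 180$ ($I = 36 \cdot 5 = 180$)
$Y = -9$ ($Y = 9 \left(-1\right) = -9$)
$Y + R I = -9 + 27 \cdot 180 = -9 + 4860 = 4851$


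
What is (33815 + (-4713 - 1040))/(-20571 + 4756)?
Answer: -28062/15815 ≈ -1.7744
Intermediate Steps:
(33815 + (-4713 - 1040))/(-20571 + 4756) = (33815 - 5753)/(-15815) = 28062*(-1/15815) = -28062/15815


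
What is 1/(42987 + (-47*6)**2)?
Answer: 1/122511 ≈ 8.1625e-6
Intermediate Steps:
1/(42987 + (-47*6)**2) = 1/(42987 + (-282)**2) = 1/(42987 + 79524) = 1/122511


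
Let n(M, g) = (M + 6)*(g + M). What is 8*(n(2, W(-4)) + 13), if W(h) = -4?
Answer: -24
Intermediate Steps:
n(M, g) = (6 + M)*(M + g)
8*(n(2, W(-4)) + 13) = 8*((2**2 + 6*2 + 6*(-4) + 2*(-4)) + 13) = 8*((4 + 12 - 24 - 8) + 13) = 8*(-16 + 13) = 8*(-3) = -24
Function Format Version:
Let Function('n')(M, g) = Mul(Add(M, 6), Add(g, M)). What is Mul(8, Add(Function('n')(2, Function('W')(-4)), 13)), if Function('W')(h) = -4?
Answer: -24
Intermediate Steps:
Function('n')(M, g) = Mul(Add(6, M), Add(M, g))
Mul(8, Add(Function('n')(2, Function('W')(-4)), 13)) = Mul(8, Add(Add(Pow(2, 2), Mul(6, 2), Mul(6, -4), Mul(2, -4)), 13)) = Mul(8, Add(Add(4, 12, -24, -8), 13)) = Mul(8, Add(-16, 13)) = Mul(8, -3) = -24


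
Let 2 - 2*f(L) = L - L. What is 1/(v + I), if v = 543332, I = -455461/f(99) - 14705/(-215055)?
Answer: 43011/3779422522 ≈ 1.1380e-5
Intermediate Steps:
f(L) = 1 (f(L) = 1 - (L - L)/2 = 1 - 1/2*0 = 1 + 0 = 1)
I = -19589830130/43011 (I = -455461/1 - 14705/(-215055) = -455461*1 - 14705*(-1/215055) = -455461 + 2941/43011 = -19589830130/43011 ≈ -4.5546e+5)
1/(v + I) = 1/(543332 - 19589830130/43011) = 1/(3779422522/43011) = 43011/3779422522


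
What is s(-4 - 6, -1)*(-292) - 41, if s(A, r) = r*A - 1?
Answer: -2669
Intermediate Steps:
s(A, r) = -1 + A*r (s(A, r) = A*r - 1 = -1 + A*r)
s(-4 - 6, -1)*(-292) - 41 = (-1 + (-4 - 6)*(-1))*(-292) - 41 = (-1 - 10*(-1))*(-292) - 41 = (-1 + 10)*(-292) - 41 = 9*(-292) - 41 = -2628 - 41 = -2669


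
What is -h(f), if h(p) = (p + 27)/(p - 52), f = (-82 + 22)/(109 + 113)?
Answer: 989/1934 ≈ 0.51138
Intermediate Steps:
f = -10/37 (f = -60/222 = -60*1/222 = -10/37 ≈ -0.27027)
h(p) = (27 + p)/(-52 + p)
-h(f) = -(27 - 10/37)/(-52 - 10/37) = -989/((-1934/37)*37) = -(-37)*989/(1934*37) = -1*(-989/1934) = 989/1934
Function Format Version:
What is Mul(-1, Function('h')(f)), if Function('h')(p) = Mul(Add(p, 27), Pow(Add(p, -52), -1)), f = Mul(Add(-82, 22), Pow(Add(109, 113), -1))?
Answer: Rational(989, 1934) ≈ 0.51138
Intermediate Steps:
f = Rational(-10, 37) (f = Mul(-60, Pow(222, -1)) = Mul(-60, Rational(1, 222)) = Rational(-10, 37) ≈ -0.27027)
Function('h')(p) = Mul(Pow(Add(-52, p), -1), Add(27, p)) (Function('h')(p) = Mul(Add(27, p), Pow(Add(-52, p), -1)) = Mul(Pow(Add(-52, p), -1), Add(27, p)))
Mul(-1, Function('h')(f)) = Mul(-1, Mul(Pow(Add(-52, Rational(-10, 37)), -1), Add(27, Rational(-10, 37)))) = Mul(-1, Mul(Pow(Rational(-1934, 37), -1), Rational(989, 37))) = Mul(-1, Mul(Rational(-37, 1934), Rational(989, 37))) = Mul(-1, Rational(-989, 1934)) = Rational(989, 1934)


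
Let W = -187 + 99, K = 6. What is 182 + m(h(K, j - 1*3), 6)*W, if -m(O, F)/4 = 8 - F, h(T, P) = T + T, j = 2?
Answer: 886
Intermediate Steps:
h(T, P) = 2*T
m(O, F) = -32 + 4*F (m(O, F) = -4*(8 - F) = -32 + 4*F)
W = -88
182 + m(h(K, j - 1*3), 6)*W = 182 + (-32 + 4*6)*(-88) = 182 + (-32 + 24)*(-88) = 182 - 8*(-88) = 182 + 704 = 886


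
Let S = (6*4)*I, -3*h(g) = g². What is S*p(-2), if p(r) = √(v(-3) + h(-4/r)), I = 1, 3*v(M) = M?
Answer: 8*I*√21 ≈ 36.661*I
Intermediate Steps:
v(M) = M/3
h(g) = -g²/3
S = 24 (S = (6*4)*1 = 24*1 = 24)
p(r) = √(-1 - 16/(3*r²)) (p(r) = √((⅓)*(-3) - 16/r²/3) = √(-1 - 16/(3*r²)))
S*p(-2) = 24*(√(-9 - 48/(-2)²)/3) = 24*(√(-9 - 48*¼)/3) = 24*(√(-9 - 12)/3) = 24*(√(-21)/3) = 24*((I*√21)/3) = 24*(I*√21/3) = 8*I*√21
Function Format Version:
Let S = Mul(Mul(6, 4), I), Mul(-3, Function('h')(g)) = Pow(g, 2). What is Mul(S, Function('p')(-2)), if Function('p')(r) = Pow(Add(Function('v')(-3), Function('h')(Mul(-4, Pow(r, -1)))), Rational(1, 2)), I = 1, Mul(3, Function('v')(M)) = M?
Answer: Mul(8, I, Pow(21, Rational(1, 2))) ≈ Mul(36.661, I)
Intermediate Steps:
Function('v')(M) = Mul(Rational(1, 3), M)
Function('h')(g) = Mul(Rational(-1, 3), Pow(g, 2))
S = 24 (S = Mul(Mul(6, 4), 1) = Mul(24, 1) = 24)
Function('p')(r) = Pow(Add(-1, Mul(Rational(-16, 3), Pow(r, -2))), Rational(1, 2)) (Function('p')(r) = Pow(Add(Mul(Rational(1, 3), -3), Mul(Rational(-1, 3), Pow(Mul(-4, Pow(r, -1)), 2))), Rational(1, 2)) = Pow(Add(-1, Mul(Rational(-1, 3), Mul(16, Pow(r, -2)))), Rational(1, 2)) = Pow(Add(-1, Mul(Rational(-16, 3), Pow(r, -2))), Rational(1, 2)))
Mul(S, Function('p')(-2)) = Mul(24, Mul(Rational(1, 3), Pow(Add(-9, Mul(-48, Pow(-2, -2))), Rational(1, 2)))) = Mul(24, Mul(Rational(1, 3), Pow(Add(-9, Mul(-48, Rational(1, 4))), Rational(1, 2)))) = Mul(24, Mul(Rational(1, 3), Pow(Add(-9, -12), Rational(1, 2)))) = Mul(24, Mul(Rational(1, 3), Pow(-21, Rational(1, 2)))) = Mul(24, Mul(Rational(1, 3), Mul(I, Pow(21, Rational(1, 2))))) = Mul(24, Mul(Rational(1, 3), I, Pow(21, Rational(1, 2)))) = Mul(8, I, Pow(21, Rational(1, 2)))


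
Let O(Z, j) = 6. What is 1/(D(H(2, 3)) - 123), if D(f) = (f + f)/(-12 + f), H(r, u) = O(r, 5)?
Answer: -1/125 ≈ -0.0080000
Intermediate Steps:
H(r, u) = 6
D(f) = 2*f/(-12 + f) (D(f) = (2*f)/(-12 + f) = 2*f/(-12 + f))
1/(D(H(2, 3)) - 123) = 1/(2*6/(-12 + 6) - 123) = 1/(2*6/(-6) - 123) = 1/(2*6*(-⅙) - 123) = 1/(-2 - 123) = 1/(-125) = -1/125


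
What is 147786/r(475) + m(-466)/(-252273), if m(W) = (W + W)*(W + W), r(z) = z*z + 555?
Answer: -79591479371/28529553570 ≈ -2.7898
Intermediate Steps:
r(z) = 555 + z² (r(z) = z² + 555 = 555 + z²)
m(W) = 4*W² (m(W) = (2*W)*(2*W) = 4*W²)
147786/r(475) + m(-466)/(-252273) = 147786/(555 + 475²) + (4*(-466)²)/(-252273) = 147786/(555 + 225625) + (4*217156)*(-1/252273) = 147786/226180 + 868624*(-1/252273) = 147786*(1/226180) - 868624/252273 = 73893/113090 - 868624/252273 = -79591479371/28529553570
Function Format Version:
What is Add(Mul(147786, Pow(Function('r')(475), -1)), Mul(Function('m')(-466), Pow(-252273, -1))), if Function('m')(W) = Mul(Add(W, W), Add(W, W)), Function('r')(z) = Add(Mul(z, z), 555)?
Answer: Rational(-79591479371, 28529553570) ≈ -2.7898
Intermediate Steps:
Function('r')(z) = Add(555, Pow(z, 2)) (Function('r')(z) = Add(Pow(z, 2), 555) = Add(555, Pow(z, 2)))
Function('m')(W) = Mul(4, Pow(W, 2)) (Function('m')(W) = Mul(Mul(2, W), Mul(2, W)) = Mul(4, Pow(W, 2)))
Add(Mul(147786, Pow(Function('r')(475), -1)), Mul(Function('m')(-466), Pow(-252273, -1))) = Add(Mul(147786, Pow(Add(555, Pow(475, 2)), -1)), Mul(Mul(4, Pow(-466, 2)), Pow(-252273, -1))) = Add(Mul(147786, Pow(Add(555, 225625), -1)), Mul(Mul(4, 217156), Rational(-1, 252273))) = Add(Mul(147786, Pow(226180, -1)), Mul(868624, Rational(-1, 252273))) = Add(Mul(147786, Rational(1, 226180)), Rational(-868624, 252273)) = Add(Rational(73893, 113090), Rational(-868624, 252273)) = Rational(-79591479371, 28529553570)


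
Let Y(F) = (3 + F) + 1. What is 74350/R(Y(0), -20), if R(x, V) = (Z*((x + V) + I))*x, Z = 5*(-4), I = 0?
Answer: 7435/128 ≈ 58.086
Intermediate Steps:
Z = -20
Y(F) = 4 + F
R(x, V) = x*(-20*V - 20*x) (R(x, V) = (-20*((x + V) + 0))*x = (-20*((V + x) + 0))*x = (-20*(V + x))*x = (-20*V - 20*x)*x = x*(-20*V - 20*x))
74350/R(Y(0), -20) = 74350/((-20*(4 + 0)*(-20 + (4 + 0)))) = 74350/((-20*4*(-20 + 4))) = 74350/((-20*4*(-16))) = 74350/1280 = 74350*(1/1280) = 7435/128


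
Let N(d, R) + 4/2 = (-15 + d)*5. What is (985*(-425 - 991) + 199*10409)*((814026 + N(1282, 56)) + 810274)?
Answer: 1103336837423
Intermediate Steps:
N(d, R) = -77 + 5*d (N(d, R) = -2 + (-15 + d)*5 = -2 + (-75 + 5*d) = -77 + 5*d)
(985*(-425 - 991) + 199*10409)*((814026 + N(1282, 56)) + 810274) = (985*(-425 - 991) + 199*10409)*((814026 + (-77 + 5*1282)) + 810274) = (985*(-1416) + 2071391)*((814026 + (-77 + 6410)) + 810274) = (-1394760 + 2071391)*((814026 + 6333) + 810274) = 676631*(820359 + 810274) = 676631*1630633 = 1103336837423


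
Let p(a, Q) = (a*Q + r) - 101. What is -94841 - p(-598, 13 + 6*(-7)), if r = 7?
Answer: -112089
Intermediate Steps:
p(a, Q) = -94 + Q*a (p(a, Q) = (a*Q + 7) - 101 = (Q*a + 7) - 101 = (7 + Q*a) - 101 = -94 + Q*a)
-94841 - p(-598, 13 + 6*(-7)) = -94841 - (-94 + (13 + 6*(-7))*(-598)) = -94841 - (-94 + (13 - 42)*(-598)) = -94841 - (-94 - 29*(-598)) = -94841 - (-94 + 17342) = -94841 - 1*17248 = -94841 - 17248 = -112089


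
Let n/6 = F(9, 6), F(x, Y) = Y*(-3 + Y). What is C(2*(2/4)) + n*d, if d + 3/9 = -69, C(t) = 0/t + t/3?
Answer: -22463/3 ≈ -7487.7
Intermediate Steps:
n = 108 (n = 6*(6*(-3 + 6)) = 6*(6*3) = 6*18 = 108)
C(t) = t/3 (C(t) = 0 + t*(1/3) = 0 + t/3 = t/3)
d = -208/3 (d = -1/3 - 69 = -208/3 ≈ -69.333)
C(2*(2/4)) + n*d = (2*(2/4))/3 + 108*(-208/3) = (2*(2*(1/4)))/3 - 7488 = (2*(1/2))/3 - 7488 = (1/3)*1 - 7488 = 1/3 - 7488 = -22463/3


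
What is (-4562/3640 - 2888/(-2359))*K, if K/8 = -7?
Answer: 35634/21905 ≈ 1.6268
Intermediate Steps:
K = -56 (K = 8*(-7) = -56)
(-4562/3640 - 2888/(-2359))*K = (-4562/3640 - 2888/(-2359))*(-56) = (-4562*1/3640 - 2888*(-1/2359))*(-56) = (-2281/1820 + 2888/2359)*(-56) = -17817/613340*(-56) = 35634/21905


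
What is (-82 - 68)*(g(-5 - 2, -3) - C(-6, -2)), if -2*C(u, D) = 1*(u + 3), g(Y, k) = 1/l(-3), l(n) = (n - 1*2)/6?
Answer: 405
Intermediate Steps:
l(n) = -⅓ + n/6 (l(n) = (n - 2)*(⅙) = (-2 + n)*(⅙) = -⅓ + n/6)
g(Y, k) = -6/5 (g(Y, k) = 1/(-⅓ + (⅙)*(-3)) = 1/(-⅓ - ½) = 1/(-⅚) = -6/5)
C(u, D) = -3/2 - u/2 (C(u, D) = -(u + 3)/2 = -(3 + u)/2 = -3/2 - u/2)
(-82 - 68)*(g(-5 - 2, -3) - C(-6, -2)) = (-82 - 68)*(-6/5 - (-3/2 - ½*(-6))) = -150*(-6/5 - (-3/2 + 3)) = -150*(-6/5 - 1*3/2) = -150*(-6/5 - 3/2) = -150*(-27/10) = 405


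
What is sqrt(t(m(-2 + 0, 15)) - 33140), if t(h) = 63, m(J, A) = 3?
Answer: I*sqrt(33077) ≈ 181.87*I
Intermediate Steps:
sqrt(t(m(-2 + 0, 15)) - 33140) = sqrt(63 - 33140) = sqrt(-33077) = I*sqrt(33077)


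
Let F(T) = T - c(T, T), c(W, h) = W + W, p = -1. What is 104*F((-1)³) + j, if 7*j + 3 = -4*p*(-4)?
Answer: 709/7 ≈ 101.29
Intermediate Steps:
c(W, h) = 2*W
F(T) = -T (F(T) = T - 2*T = -T)
j = -19/7 (j = -3/7 + (-4*(-1)*(-4))/7 = -3/7 + (4*(-4))/7 = -3/7 + (⅐)*(-16) = -3/7 - 16/7 = -19/7 ≈ -2.7143)
104*F((-1)³) + j = 104*(-1*(-1)³) - 19/7 = 104*(-1*(-1)) - 19/7 = 104*1 - 19/7 = 104 - 19/7 = 709/7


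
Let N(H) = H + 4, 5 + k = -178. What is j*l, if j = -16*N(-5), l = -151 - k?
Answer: 512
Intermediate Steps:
k = -183 (k = -5 - 178 = -183)
l = 32 (l = -151 - 1*(-183) = -151 + 183 = 32)
N(H) = 4 + H
j = 16 (j = -16*(4 - 5) = -16*(-1) = 16)
j*l = 16*32 = 512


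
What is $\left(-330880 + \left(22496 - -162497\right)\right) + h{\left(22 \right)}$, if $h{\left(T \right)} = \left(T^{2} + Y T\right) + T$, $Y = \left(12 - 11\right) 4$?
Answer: $-145293$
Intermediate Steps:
$Y = 4$ ($Y = 1 \cdot 4 = 4$)
$h{\left(T \right)} = T^{2} + 5 T$ ($h{\left(T \right)} = \left(T^{2} + 4 T\right) + T = T^{2} + 5 T$)
$\left(-330880 + \left(22496 - -162497\right)\right) + h{\left(22 \right)} = \left(-330880 + \left(22496 - -162497\right)\right) + 22 \left(5 + 22\right) = \left(-330880 + \left(22496 + 162497\right)\right) + 22 \cdot 27 = \left(-330880 + 184993\right) + 594 = -145887 + 594 = -145293$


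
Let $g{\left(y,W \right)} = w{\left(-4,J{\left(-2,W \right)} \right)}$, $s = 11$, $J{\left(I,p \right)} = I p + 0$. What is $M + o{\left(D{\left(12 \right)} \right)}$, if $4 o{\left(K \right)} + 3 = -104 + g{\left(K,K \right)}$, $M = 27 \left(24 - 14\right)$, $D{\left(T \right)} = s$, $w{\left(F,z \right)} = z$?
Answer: $\frac{951}{4} \approx 237.75$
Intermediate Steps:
$J{\left(I,p \right)} = I p$
$g{\left(y,W \right)} = - 2 W$
$D{\left(T \right)} = 11$
$M = 270$ ($M = 27 \cdot 10 = 270$)
$o{\left(K \right)} = - \frac{107}{4} - \frac{K}{2}$ ($o{\left(K \right)} = - \frac{3}{4} + \frac{-104 - 2 K}{4} = - \frac{3}{4} - \left(26 + \frac{K}{2}\right) = - \frac{107}{4} - \frac{K}{2}$)
$M + o{\left(D{\left(12 \right)} \right)} = 270 - \frac{129}{4} = \frac{951}{4}$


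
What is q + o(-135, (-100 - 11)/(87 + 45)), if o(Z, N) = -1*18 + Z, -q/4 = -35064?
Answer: 140103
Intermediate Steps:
q = 140256 (q = -4*(-35064) = 140256)
o(Z, N) = -18 + Z
q + o(-135, (-100 - 11)/(87 + 45)) = 140256 + (-18 - 135) = 140256 - 153 = 140103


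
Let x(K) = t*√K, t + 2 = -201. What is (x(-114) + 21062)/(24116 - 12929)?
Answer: 21062/11187 - 203*I*√114/11187 ≈ 1.8827 - 0.19375*I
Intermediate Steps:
t = -203 (t = -2 - 201 = -203)
x(K) = -203*√K
(x(-114) + 21062)/(24116 - 12929) = (-203*I*√114 + 21062)/(24116 - 12929) = (-203*I*√114 + 21062)/11187 = (-203*I*√114 + 21062)*(1/11187) = (21062 - 203*I*√114)*(1/11187) = 21062/11187 - 203*I*√114/11187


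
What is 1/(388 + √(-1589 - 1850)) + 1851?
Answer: 285022921/153983 - I*√3439/153983 ≈ 1851.0 - 0.00038084*I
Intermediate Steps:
1/(388 + √(-1589 - 1850)) + 1851 = 1/(388 + √(-3439)) + 1851 = 1/(388 + I*√3439) + 1851 = 1851 + 1/(388 + I*√3439)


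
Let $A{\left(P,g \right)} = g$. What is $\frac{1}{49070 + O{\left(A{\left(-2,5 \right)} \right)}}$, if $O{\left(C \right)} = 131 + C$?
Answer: $\frac{1}{49206} \approx 2.0323 \cdot 10^{-5}$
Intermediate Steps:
$\frac{1}{49070 + O{\left(A{\left(-2,5 \right)} \right)}} = \frac{1}{49070 + \left(131 + 5\right)} = \frac{1}{49070 + 136} = \frac{1}{49206}$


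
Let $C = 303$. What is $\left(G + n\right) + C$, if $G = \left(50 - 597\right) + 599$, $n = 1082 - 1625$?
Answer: $-188$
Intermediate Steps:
$n = -543$ ($n = 1082 - 1625 = -543$)
$G = 52$ ($G = -547 + 599 = 52$)
$\left(G + n\right) + C = \left(52 - 543\right) + 303 = -491 + 303 = -188$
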